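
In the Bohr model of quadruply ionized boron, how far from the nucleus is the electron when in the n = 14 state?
2.0744 nm (or 20.7437 Å)

The Bohr radius formula is:
r_n = n² a₀ / Z

where a₀ = 0.0529177 nm is the Bohr radius.

For B⁴⁺ (Z = 5) at n = 14:
r_14 = 14² × 0.0529177 nm / 5
r_14 = 196 × 0.0529177 nm / 5
r_14 = 10.37187 nm / 5
r_14 = 2.0744 nm

The electron orbits at approximately 2.0744 nm from the nucleus.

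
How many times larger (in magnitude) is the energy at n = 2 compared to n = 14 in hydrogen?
49.000

Using E_n = -13.6057 Z² / n² eV with Z = 1:

E_2 = -13.6057 / 2² = -13.6057 / 4 = -3.401425000 eV
E_14 = -13.6057 / 14² = -13.6057 / 196 = -0.069416837 eV

The ratio is:
E_2/E_14 = (-3.401425000) / (-0.069416837)
E_2/E_14 = (-13.6057/4) / (-13.6057/196)
E_2/E_14 = 196/4
E_2/E_14 = 49.000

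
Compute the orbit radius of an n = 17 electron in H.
15.2932 nm (or 152.9322 Å)

The Bohr radius formula is:
r_n = n² a₀ / Z

where a₀ = 0.0529177 nm is the Bohr radius.

For H (Z = 1) at n = 17:
r_17 = 17² × 0.0529177 nm / 1
r_17 = 289 × 0.0529177 nm / 1
r_17 = 15.29322 nm / 1
r_17 = 15.2932 nm

The electron orbits at approximately 15.2932 nm from the nucleus.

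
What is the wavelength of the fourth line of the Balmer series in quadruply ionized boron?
16.40 nm

The lines of a series are numbered from the longest wavelength (smallest ΔE) outward; the fourth line is the transition from n = n_f + 4 to n_f.
The Balmer series has all transitions ending at n_f = 2.

For B⁴⁺ (Z = 5), the fourth line (δ-line) is the jump from n = 6 to n = 2:
E_6 = -13.6057 × 5² / 6² = -9.4484 eV
E_2 = -13.6057 × 5² / 2² = -85.0356 eV
ΔE = E_6 - E_2 = 75.5872 eV

λ = hc/E = 1239.84 eV·nm / 75.5872 eV
λ = 16.40 nm

This is the δ-line of the Balmer series in B⁴⁺.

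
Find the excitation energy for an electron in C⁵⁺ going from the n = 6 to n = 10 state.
8.70765 eV

The energy levels of a hydrogen-like atom are E_n = -13.6057 Z² eV / n².

Energy at n = 6: E_6 = -13.6057 × 6² / 6² = -13.60570000 eV
Energy at n = 10: E_10 = -13.6057 × 6² / 10² = -4.89805200 eV

The excitation energy is the difference:
ΔE = E_10 - E_6
ΔE = -4.89805200 - (-13.60570000)
ΔE = 8.70765 eV

Since this is positive, energy must be absorbed (photon absorption).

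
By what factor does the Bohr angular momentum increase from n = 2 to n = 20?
10.000

In the Bohr model, L_n = nℏ, so the ratio is purely the ratio of quantum numbers:

L_20/L_2 = 20ℏ / 2ℏ = 20/2 = 10.000

The angular momentum scales linearly with n.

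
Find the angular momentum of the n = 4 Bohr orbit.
4.218e-34 J·s (or 4ℏ)

In the Bohr model, angular momentum is quantized:
L = nℏ

where ℏ = h/(2π) = 1.05457e-34 J·s

For n = 4:
L = 4 × 1.05457e-34 J·s
L = 4.218e-34 J·s

This can also be written as L = 4ℏ.
The angular momentum is an integer multiple of the reduced Planck constant.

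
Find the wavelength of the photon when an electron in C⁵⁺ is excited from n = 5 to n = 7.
129.20136 nm

First, find the transition energy using E_n = -13.6057 Z² / n² eV:
E_5 = -13.6057 × 6² / 5² = -19.592208000 eV
E_7 = -13.6057 × 6² / 7² = -9.996024490 eV

Photon energy: |ΔE| = |E_7 - E_5| = 9.596183510 eV

Convert to wavelength using E = hc/λ with hc = 1239.84 eV·nm:
λ = hc/E = 1239.84 eV·nm / 9.596183510 eV
λ = 129.20136 nm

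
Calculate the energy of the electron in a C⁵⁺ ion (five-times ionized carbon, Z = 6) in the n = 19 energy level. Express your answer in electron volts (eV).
-1.35680 eV

The energy levels of a hydrogen-like atom are given by:
E_n = -13.6057 Z² / n² eV  (with Z = 6 for C⁵⁺)

For n = 19:
E_19 = -13.6057 × 6² / 19²
E_19 = -13.6057 × 36 / 361
E_19 = -1.35680 eV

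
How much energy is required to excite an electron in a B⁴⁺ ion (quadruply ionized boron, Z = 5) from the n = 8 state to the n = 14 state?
3.579306 eV

The energy levels of a hydrogen-like atom are E_n = -13.6057 Z² eV / n².

Energy at n = 8: E_8 = -13.6057 × 5² / 8² = -5.314726563 eV
Energy at n = 14: E_14 = -13.6057 × 5² / 14² = -1.735420918 eV

The excitation energy is the difference:
ΔE = E_14 - E_8
ΔE = -1.735420918 - (-5.314726563)
ΔE = 3.579306 eV

Since this is positive, energy must be absorbed (photon absorption).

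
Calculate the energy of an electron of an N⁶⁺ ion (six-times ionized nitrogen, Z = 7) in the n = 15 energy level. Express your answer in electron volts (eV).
-2.963 eV

The energy levels of a hydrogen-like atom are given by:
E_n = -13.6057 Z² / n² eV  (with Z = 7 for N⁶⁺)

For n = 15:
E_15 = -13.6057 × 7² / 15²
E_15 = -13.6057 × 49 / 225
E_15 = -2.963 eV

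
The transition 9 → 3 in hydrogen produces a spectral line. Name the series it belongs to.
Paschen series

The spectral series in hydrogen are named based on the final (lower) energy level:
- Lyman series: n_final = 1 (ultraviolet)
- Balmer series: n_final = 2 (visible/near-UV)
- Paschen series: n_final = 3 (infrared)
- Brackett series: n_final = 4 (infrared)
- Pfund series: n_final = 5 (far infrared)

Since this transition ends at n = 3, it belongs to the Paschen series.

For reference, this 9 → 3 line has photon energy
ΔE = 13.6057 eV × (1/3² - 1/9²) = 1.34377284 eV,
corresponding to wavelength λ = hc/ΔE = 1239.84 eV·nm / 1.34377284 eV = 922.6559 nm in the infrared region.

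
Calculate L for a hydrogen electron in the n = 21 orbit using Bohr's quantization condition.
2.215e-33 J·s (or 21ℏ)

In the Bohr model, angular momentum is quantized:
L = nℏ

where ℏ = h/(2π) = 1.05457e-34 J·s

For n = 21:
L = 21 × 1.05457e-34 J·s
L = 2.215e-33 J·s

This can also be written as L = 21ℏ.
The angular momentum is an integer multiple of the reduced Planck constant.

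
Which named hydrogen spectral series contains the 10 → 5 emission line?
Pfund series

The spectral series in hydrogen are named based on the final (lower) energy level:
- Lyman series: n_final = 1 (ultraviolet)
- Balmer series: n_final = 2 (visible/near-UV)
- Paschen series: n_final = 3 (infrared)
- Brackett series: n_final = 4 (infrared)
- Pfund series: n_final = 5 (far infrared)

Since this transition ends at n = 5, it belongs to the Pfund series.

For reference, this 10 → 5 line has photon energy
ΔE = 13.6057 eV × (1/5² - 1/10²) = 0.408171000 eV,
corresponding to wavelength λ = hc/ΔE = 1239.84 eV·nm / 0.408171000 eV = 3037.550 nm in the far infrared region.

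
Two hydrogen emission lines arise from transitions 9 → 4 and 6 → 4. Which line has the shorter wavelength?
9 → 4

Calculate the energy for each transition:

Transition 9 → 4:
ΔE₁ = |E_4 - E_9| = |-13.6057/4² - (-13.6057/9²)|
ΔE₁ = |-0.850356250000 - (-0.167971604938)| = 0.682384645 eV

Transition 6 → 4:
ΔE₂ = |E_4 - E_6| = |-13.6057/4² - (-13.6057/6²)|
ΔE₂ = |-0.850356250000 - (-0.377936111111)| = 0.472420139 eV

Since 0.682384645 eV > 0.472420139 eV, the transition 9 → 4 emits the more energetic photon.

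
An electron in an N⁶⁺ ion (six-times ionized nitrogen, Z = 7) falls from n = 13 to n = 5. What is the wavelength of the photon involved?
54.565 nm

First, find the transition energy using E_n = -13.6057 Z² / n² eV:
E_13 = -13.6057 × 7² / 13² = -3.94485 eV
E_5 = -13.6057 × 7² / 5² = -26.66717 eV

Photon energy: |ΔE| = |E_5 - E_13| = 22.72232 eV

Convert to wavelength using E = hc/λ with hc = 1239.84 eV·nm:
λ = hc/E = 1239.84 eV·nm / 22.72232 eV
λ = 54.565 nm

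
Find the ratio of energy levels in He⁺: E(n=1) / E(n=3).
9.000

Using E_n = -13.6057 Z² / n² eV with Z = 2:

E_1 = -13.6057 × 2² / 1² = -54.4228 / 1 = -54.422800000 eV
E_3 = -13.6057 × 2² / 3² = -54.4228 / 9 = -6.046977778 eV

The ratio is:
E_1/E_3 = (-54.422800000) / (-6.046977778)
E_1/E_3 = (-54.4228/1) / (-54.4228/9)
E_1/E_3 = 9/1
E_1/E_3 = 9.000
(Note: the Z² factors cancel in the ratio.)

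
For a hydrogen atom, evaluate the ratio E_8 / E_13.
2.640625

Using E_n = -13.6057 Z² / n² eV with Z = 1:

E_8 = -13.6057 / 8² = -13.6057 / 64 = -0.2125890625 eV
E_13 = -13.6057 / 13² = -13.6057 / 169 = -0.0805071006 eV

The ratio is:
E_8/E_13 = (-0.2125890625) / (-0.0805071006)
E_8/E_13 = (-13.6057/64) / (-13.6057/169)
E_8/E_13 = 169/64
E_8/E_13 = 2.640625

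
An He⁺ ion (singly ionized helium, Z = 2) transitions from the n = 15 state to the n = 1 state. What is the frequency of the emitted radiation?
1.310e+16 Hz

First, find the transition energy:
E_15 = -13.6057 × 2² / 15² = -0.24188 eV
E_1 = -13.6057 × 2² / 1² = -54.42280 eV
|ΔE| = |E_1 - E_15| = 54.18092 eV

Convert to Joules: E = 54.18092 eV × (1.602177 × 10⁻¹⁹ J/eV) = 8.68074e-18 J

Using E = hf:
f = E/h = 8.68074e-18 J / (6.62607 × 10⁻³⁴ J·s)
f = 1.310e+16 Hz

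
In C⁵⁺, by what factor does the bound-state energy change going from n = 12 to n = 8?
2.25000

Using E_n = -13.6057 Z² / n² eV with Z = 6:

E_8 = -13.6057 × 6² / 8² = -489.8052 / 64 = -7.65320625000 eV
E_12 = -13.6057 × 6² / 12² = -489.8052 / 144 = -3.40142500000 eV

The ratio is:
E_8/E_12 = (-7.65320625000) / (-3.40142500000)
E_8/E_12 = (-489.8052/64) / (-489.8052/144)
E_8/E_12 = 144/64
E_8/E_12 = 2.25000
(Note: the Z² factors cancel in the ratio.)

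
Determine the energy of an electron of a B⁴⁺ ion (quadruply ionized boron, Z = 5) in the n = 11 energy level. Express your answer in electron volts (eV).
-2.811 eV

The energy levels of a hydrogen-like atom are given by:
E_n = -13.6057 Z² / n² eV  (with Z = 5 for B⁴⁺)

For n = 11:
E_11 = -13.6057 × 5² / 11²
E_11 = -13.6057 × 25 / 121
E_11 = -2.811 eV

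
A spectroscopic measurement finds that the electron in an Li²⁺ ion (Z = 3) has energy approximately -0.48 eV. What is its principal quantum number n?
n = 16

The exact energy levels follow E_n = -13.6057 Z² / n² eV with Z = 3.

The measured value (-0.48 eV) is reported to only 2 significant figures, so we must test candidate n values and see which one matches to that precision.

Candidate energies:
  n = 14:  E = -13.6057 × 3² / 14² = -0.624752 eV
  n = 15:  E = -13.6057 × 3² / 15² = -0.544228 eV
  n = 16:  E = -13.6057 × 3² / 16² = -0.478325 eV  ← matches
  n = 17:  E = -13.6057 × 3² / 17² = -0.423707 eV
  n = 18:  E = -13.6057 × 3² / 18² = -0.377936 eV

Checking against the measurement of -0.48 eV (2 sig figs), only n = 16 agrees:
E_16 = -0.478325 eV, which rounds to -0.48 eV ✓

Therefore n = 16.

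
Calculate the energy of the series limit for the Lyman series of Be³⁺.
217.691 eV

The series limit corresponds to the transition from n = ∞ to n = 1.
This is the highest energy (shortest wavelength) transition in the Lyman series.

E_∞ = 0 eV
E_1 = -13.6057 × 4² / 1² = -217.691 eV

Energy at series limit:
ΔE = E_∞ - E_1 = 0 - (-217.691) = 217.691 eV

This energy equals the ionization energy from the n = 1 state of Be³⁺.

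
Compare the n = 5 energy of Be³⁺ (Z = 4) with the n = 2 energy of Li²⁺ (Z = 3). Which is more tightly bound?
Li²⁺ at n = 2 (E = -30.612825 eV)

Using E_n = -13.6057 Z² / n² eV:

Be³⁺ (Z = 4) at n = 5:
E = -13.6057 × 4² / 5² = -13.6057 × 16 / 25 = -8.707648000 eV

Li²⁺ (Z = 3) at n = 2:
E = -13.6057 × 3² / 2² = -13.6057 × 9 / 4 = -30.612825000 eV

Since -30.612825000 eV < -8.707648000 eV,
Li²⁺ at n = 2 is more tightly bound (requires more energy to ionize).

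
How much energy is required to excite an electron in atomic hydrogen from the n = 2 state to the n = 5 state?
2.85720 eV

The energy levels of a hydrogen-like atom are E_n = -13.6057 eV / n².

Energy at n = 2: E_2 = -13.6057 / 2² = -3.40142500 eV
Energy at n = 5: E_5 = -13.6057 / 5² = -0.54422800 eV

The excitation energy is the difference:
ΔE = E_5 - E_2
ΔE = -0.54422800 - (-3.40142500)
ΔE = 2.85720 eV

Since this is positive, energy must be absorbed (photon absorption).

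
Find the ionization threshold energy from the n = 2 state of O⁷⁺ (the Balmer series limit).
217.6912 eV

The series limit corresponds to the transition from n = ∞ to n = 2.
This is the highest energy (shortest wavelength) transition in the Balmer series.

E_∞ = 0 eV
E_2 = -13.6057 × 8² / 2² = -217.6912 eV

Energy at series limit:
ΔE = E_∞ - E_2 = 0 - (-217.6912) = 217.6912 eV

This energy equals the ionization energy from the n = 2 state of O⁷⁺.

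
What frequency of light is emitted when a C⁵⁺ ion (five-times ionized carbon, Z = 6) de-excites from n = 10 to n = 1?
1.173e+17 Hz

First, find the transition energy:
E_10 = -13.6057 × 6² / 10² = -4.898052 eV
E_1 = -13.6057 × 6² / 1² = -489.805200 eV
|ΔE| = |E_1 - E_10| = 484.907148 eV

Convert to Joules: E = 484.907148 eV × (1.602177 × 10⁻¹⁹ J/eV) = 7.76907e-17 J

Using E = hf:
f = E/h = 7.76907e-17 J / (6.62607 × 10⁻³⁴ J·s)
f = 1.173e+17 Hz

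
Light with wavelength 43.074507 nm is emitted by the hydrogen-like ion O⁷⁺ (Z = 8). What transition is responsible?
n = 12 → n = 5

First, find the photon energy from the wavelength (hc = 1239.84 eV·nm):
E = hc/λ = 1239.84 eV·nm / 43.074507 nm = 28.783614 eV

The energy levels of O⁷⁺ satisfy E_n = -13.6057 × 8² / n² eV, so an emission n_i → n_f releases
ΔE = 13.6057 × 8² × (1/n_f² − 1/n_i²) eV.

Setting ΔE equal to the photon energy:
1/n_f² − 1/n_i² = 28.783614 / (13.6057 × 8²) = 0.033055555

Since 1/n_i² must be positive, we need 1/n_f² > 0.033055555, i.e. n_f ≤ 5. For each allowed n_f, solve n_i = (1/n_f² − 0.033055555)^(−1/2) and check whether it is a whole number:
  n_f = 1: 1/n_i² = 1.000000000 − 0.033055555 = 0.966944445 → n_i = 1.017  (not an integer) ✗
  n_f = 2: 1/n_i² = 0.250000000 − 0.033055555 = 0.216944445 → n_i = 2.147  (not an integer) ✗
  n_f = 3: 1/n_i² = 0.111111111 − 0.033055555 = 0.078055556 → n_i = 3.579  (not an integer) ✗
  n_f = 4: 1/n_i² = 0.062500000 − 0.033055555 = 0.029444445 → n_i = 5.828  (not an integer) ✗
  n_f = 5: 1/n_i² = 0.040000000 − 0.033055555 = 0.006944445 → n_i = 12.000  → integer, n_i = 12 ✓

Only n_f = 5 gives an integer upper level, n_i = 12.

The transition is from n = 12 to n = 5 (emission).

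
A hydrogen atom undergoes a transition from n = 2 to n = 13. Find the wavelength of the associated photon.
373.34256 nm

First, find the transition energy using E_n = -13.6057 / n² eV:
E_2 = -13.6057 / 2² = -3.401425000 eV
E_13 = -13.6057 / 13² = -0.080507101 eV

Photon energy: |ΔE| = |E_13 - E_2| = 3.320917899 eV

Convert to wavelength using E = hc/λ with hc = 1239.84 eV·nm:
λ = hc/E = 1239.84 eV·nm / 3.320917899 eV
λ = 373.34256 nm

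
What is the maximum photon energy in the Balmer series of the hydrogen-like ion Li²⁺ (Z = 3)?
30.61 eV

The series limit corresponds to the transition from n = ∞ to n = 2.
This is the highest energy (shortest wavelength) transition in the Balmer series.

E_∞ = 0 eV
E_2 = -13.6057 × 3² / 2² = -30.61 eV

Energy at series limit:
ΔE = E_∞ - E_2 = 0 - (-30.61) = 30.61 eV

This energy equals the ionization energy from the n = 2 state of Li²⁺.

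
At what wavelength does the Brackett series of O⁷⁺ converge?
22.782 nm

The series limit corresponds to the transition from n = ∞ to n = 4.
This is the highest energy (shortest wavelength) transition in the Brackett series.

E_∞ = 0 eV
E_4 = -13.6057 × 8² / 4² = -54.42280 eV

Energy at series limit:
ΔE = E_∞ - E_4 = 0 - (-54.42280) = 54.42280 eV
λ = hc/E = 1239.84 eV·nm / 54.42280 eV = 22.782 nm

This energy equals the ionization energy from the n = 4 state of O⁷⁺.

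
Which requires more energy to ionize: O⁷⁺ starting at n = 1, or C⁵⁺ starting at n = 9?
O⁷⁺ at n = 1 (E = -870.76 eV)

Using E_n = -13.6057 Z² / n² eV:

O⁷⁺ (Z = 8) at n = 1:
E = -13.6057 × 8² / 1² = -13.6057 × 64 / 1 = -870.76480 eV

C⁵⁺ (Z = 6) at n = 9:
E = -13.6057 × 6² / 9² = -13.6057 × 36 / 81 = -6.04698 eV

Since -870.76480 eV < -6.04698 eV,
O⁷⁺ at n = 1 is more tightly bound (requires more energy to ionize).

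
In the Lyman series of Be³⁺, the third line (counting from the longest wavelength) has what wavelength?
6.08 nm

The lines of a series are numbered from the longest wavelength (smallest ΔE) outward; the third line is the transition from n = n_f + 3 to n_f.
The Lyman series has all transitions ending at n_f = 1.

For Be³⁺ (Z = 4), the third line (γ-line) is the jump from n = 4 to n = 1:
E_4 = -13.6057 × 4² / 4² = -13.6057 eV
E_1 = -13.6057 × 4² / 1² = -217.6912 eV
ΔE = E_4 - E_1 = 204.0855 eV

λ = hc/E = 1239.84 eV·nm / 204.0855 eV
λ = 6.08 nm

This is the γ-line of the Lyman series in Be³⁺.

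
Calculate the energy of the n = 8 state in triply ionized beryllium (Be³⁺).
-3.40143 eV

For hydrogen-like ions, the energy levels scale with Z²:
E_n = -13.6057 Z² / n² eV

For Be³⁺ (Z = 4) at n = 8:
E_8 = -13.6057 × 4² / 8²
E_8 = -13.6057 × 16 / 64
E_8 = -217.6912 / 64
E_8 = -3.40143 eV

The energy is 16 times more negative than hydrogen at the same n due to the stronger nuclear charge.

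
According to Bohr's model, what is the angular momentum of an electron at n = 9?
9.49115e-34 J·s (or 9ℏ)

In the Bohr model, angular momentum is quantized:
L = nℏ

where ℏ = h/(2π) = 1.0545718e-34 J·s

For n = 9:
L = 9 × 1.0545718e-34 J·s
L = 9.49115e-34 J·s

This can also be written as L = 9ℏ.
The angular momentum is an integer multiple of the reduced Planck constant.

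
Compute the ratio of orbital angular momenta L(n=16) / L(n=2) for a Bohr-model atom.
8.00000

In the Bohr model, L_n = nℏ, so the ratio is purely the ratio of quantum numbers:

L_16/L_2 = 16ℏ / 2ℏ = 16/2 = 8.00000

The angular momentum scales linearly with n.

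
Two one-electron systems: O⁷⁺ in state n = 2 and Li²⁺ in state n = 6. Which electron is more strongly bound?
O⁷⁺ at n = 2 (E = -217.69 eV)

Using E_n = -13.6057 Z² / n² eV:

O⁷⁺ (Z = 8) at n = 2:
E = -13.6057 × 8² / 2² = -13.6057 × 64 / 4 = -217.69120 eV

Li²⁺ (Z = 3) at n = 6:
E = -13.6057 × 3² / 6² = -13.6057 × 9 / 36 = -3.40143 eV

Since -217.69120 eV < -3.40143 eV,
O⁷⁺ at n = 2 is more tightly bound (requires more energy to ionize).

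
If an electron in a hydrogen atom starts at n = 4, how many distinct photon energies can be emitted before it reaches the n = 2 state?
3

The electron can occupy levels n = 2, 3, ..., 4 during de-excitation — that is m = 4 - 2 + 1 = 3 distinct levels.

The number of distinct spectral lines equals the number of ways to choose 2 of these m levels (each pair gives one possible emission transition):

Number of lines = m(m-1)/2 = 3×2/2 = 3

These correspond to all possible transitions between the 3 levels:
4 → 3, 4 → 2, 3 → 2

Each transition produces a photon with a unique energy (and thus wavelength). This count does not depend on Z.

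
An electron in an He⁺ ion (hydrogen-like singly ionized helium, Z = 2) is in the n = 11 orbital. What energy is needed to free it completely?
0.4498 eV

The ionization energy is the energy needed to remove the electron completely (n → ∞).

For a hydrogen-like ion with Z = 2, E_n = -13.6057 Z² / n² eV.

At n = 11: E_11 = -13.6057 × 2² / 11² = -0.4497752 eV
At n = ∞: E_∞ = 0 eV

Ionization energy = E_∞ - E_11 = 0 - (-0.4497752) = 0.4497752 eV
Ionization energy ≈ 0.4498 eV

This is also called the binding energy of the electron in state n = 11.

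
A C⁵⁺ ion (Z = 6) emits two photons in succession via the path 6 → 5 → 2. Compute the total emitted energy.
108.84560 eV

The energy levels of C⁵⁺ are E_n = -13.6057 × 6² / n² eV.

First transition (6 → 5):
ΔE₁ = |E_5 - E_6|
ΔE₁ = |-19.59220800000 - (-13.60570000000)| = 5.98650800 eV

Second transition (5 → 2):
ΔE₂ = |E_2 - E_5|
ΔE₂ = |-122.45130000000 - (-19.59220800000)| = 102.85909200 eV

Total energy released:
E_total = ΔE₁ + ΔE₂ = 5.98650800 + 102.85909200 = 108.84560 eV

Note: This equals the direct transition 6 → 2: 108.84560 eV ✓
Energy is conserved regardless of the path taken.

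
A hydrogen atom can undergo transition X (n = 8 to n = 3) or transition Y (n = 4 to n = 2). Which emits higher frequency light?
4 → 2

Calculate the energy for each transition:

Transition 8 → 3:
ΔE₁ = |E_3 - E_8| = |-13.6057/3² - (-13.6057/8²)|
ΔE₁ = |-1.51174444444 - (-0.21258906250)| = 1.29915538 eV

Transition 4 → 2:
ΔE₂ = |E_2 - E_4| = |-13.6057/2² - (-13.6057/4²)|
ΔE₂ = |-3.40142500000 - (-0.85035625000)| = 2.55106875 eV

Since 2.55106875 eV > 1.29915538 eV, the transition 4 → 2 emits the more energetic photon.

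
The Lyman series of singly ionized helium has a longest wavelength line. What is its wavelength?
30.375504 nm

The longest wavelength corresponds to the smallest energy transition in the series.
The Lyman series has all transitions ending at n_f = 1.

For He⁺ (Z = 2), the first line (α-line) is the jump from n = 2 to n = 1:
E_2 = -13.6057 × 2² / 2² = -13.60570000 eV
E_1 = -13.6057 × 2² / 1² = -54.42280000 eV
ΔE = E_2 - E_1 = 40.81710000 eV

λ = hc/E = 1239.84 eV·nm / 40.81710000 eV
λ = 30.375504 nm

This is the α-line of the Lyman series in He⁺.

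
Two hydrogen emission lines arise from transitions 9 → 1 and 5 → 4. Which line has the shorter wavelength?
9 → 1

Calculate the energy for each transition:

Transition 9 → 1:
ΔE₁ = |E_1 - E_9| = |-13.6057/1² - (-13.6057/9²)|
ΔE₁ = |-13.60570000000 - (-0.16797160494)| = 13.43772840 eV

Transition 5 → 4:
ΔE₂ = |E_4 - E_5| = |-13.6057/4² - (-13.6057/5²)|
ΔE₂ = |-0.85035625000 - (-0.54422800000)| = 0.30612825 eV

Since 13.43772840 eV > 0.30612825 eV, the transition 9 → 1 emits the more energetic photon.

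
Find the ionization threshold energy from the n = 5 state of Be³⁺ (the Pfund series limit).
8.707648 eV

The series limit corresponds to the transition from n = ∞ to n = 5.
This is the highest energy (shortest wavelength) transition in the Pfund series.

E_∞ = 0 eV
E_5 = -13.6057 × 4² / 5² = -8.707648 eV

Energy at series limit:
ΔE = E_∞ - E_5 = 0 - (-8.707648) = 8.707648 eV

This energy equals the ionization energy from the n = 5 state of Be³⁺.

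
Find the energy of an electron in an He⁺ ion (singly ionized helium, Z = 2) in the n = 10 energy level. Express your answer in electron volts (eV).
-0.54423 eV

The energy levels of a hydrogen-like atom are given by:
E_n = -13.6057 Z² / n² eV  (with Z = 2 for He⁺)

For n = 10:
E_10 = -13.6057 × 2² / 10²
E_10 = -13.6057 × 4 / 100
E_10 = -0.54423 eV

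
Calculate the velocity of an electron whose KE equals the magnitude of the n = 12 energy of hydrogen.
1.82e+05 m/s (or 0.06% of c)

The binding energy at n = 12 for hydrogen is:
E_12 = -13.6057/12² = -0.0944840 eV
|E_12| = 0.0944840 eV

Convert to Joules:
KE = 0.0944840 eV × (1.602177 × 10⁻¹⁹ J/eV) = 1.5138e-20 J

Using KE = ½mv²:
v = √(2·KE/m_e)
v = √(2 × 1.5138e-20 J / 9.10938 × 10⁻³¹ kg)
v = 1.82e+05 m/s

This is approximately 0.06% the speed of light.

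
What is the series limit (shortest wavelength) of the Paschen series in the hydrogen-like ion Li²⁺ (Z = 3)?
91.12651 nm

The series limit corresponds to the transition from n = ∞ to n = 3.
This is the highest energy (shortest wavelength) transition in the Paschen series.

E_∞ = 0 eV
E_3 = -13.6057 × 3² / 3² = -13.6057000 eV

Energy at series limit:
ΔE = E_∞ - E_3 = 0 - (-13.6057000) = 13.6057000 eV
λ = hc/E = 1239.84 eV·nm / 13.6057000 eV = 91.12651 nm

This energy equals the ionization energy from the n = 3 state of Li²⁺.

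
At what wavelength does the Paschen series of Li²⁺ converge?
91.126513 nm

The series limit corresponds to the transition from n = ∞ to n = 3.
This is the highest energy (shortest wavelength) transition in the Paschen series.

E_∞ = 0 eV
E_3 = -13.6057 × 3² / 3² = -13.60570000 eV

Energy at series limit:
ΔE = E_∞ - E_3 = 0 - (-13.60570000) = 13.60570000 eV
λ = hc/E = 1239.84 eV·nm / 13.60570000 eV = 91.126513 nm

This energy equals the ionization energy from the n = 3 state of Li²⁺.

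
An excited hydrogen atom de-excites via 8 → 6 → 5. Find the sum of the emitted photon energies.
0.3316 eV

The energy levels of hydrogen are E_n = -13.6057 / n² eV.

First transition (8 → 6):
ΔE₁ = |E_6 - E_8|
ΔE₁ = |-0.3779361111 - (-0.2125890625)| = 0.1653470 eV

Second transition (6 → 5):
ΔE₂ = |E_5 - E_6|
ΔE₂ = |-0.5442280000 - (-0.3779361111)| = 0.1662919 eV

Total energy released:
E_total = ΔE₁ + ΔE₂ = 0.1653470 + 0.1662919 = 0.3316 eV

Note: This equals the direct transition 8 → 5: 0.3316 eV ✓
Energy is conserved regardless of the path taken.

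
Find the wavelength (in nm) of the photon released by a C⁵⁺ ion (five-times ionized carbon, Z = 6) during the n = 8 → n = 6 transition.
208.289 nm

First, find the transition energy using E_n = -13.6057 Z² / n² eV:
E_8 = -13.6057 × 6² / 8² = -7.6532063 eV
E_6 = -13.6057 × 6² / 6² = -13.6057000 eV

Photon energy: |ΔE| = |E_6 - E_8| = 5.9524937 eV

Convert to wavelength using E = hc/λ with hc = 1239.84 eV·nm:
λ = hc/E = 1239.84 eV·nm / 5.9524937 eV
λ = 208.289 nm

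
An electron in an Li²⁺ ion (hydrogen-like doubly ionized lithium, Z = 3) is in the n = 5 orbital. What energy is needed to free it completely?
4.90 eV

The ionization energy is the energy needed to remove the electron completely (n → ∞).

For a hydrogen-like ion with Z = 3, E_n = -13.6057 Z² / n² eV.

At n = 5: E_5 = -13.6057 × 3² / 5² = -4.89805 eV
At n = ∞: E_∞ = 0 eV

Ionization energy = E_∞ - E_5 = 0 - (-4.89805) = 4.89805 eV
Ionization energy ≈ 4.90 eV

This is also called the binding energy of the electron in state n = 5.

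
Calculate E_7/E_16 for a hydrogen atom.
5.22449

Using E_n = -13.6057 Z² / n² eV with Z = 1:

E_7 = -13.6057 / 7² = -13.6057 / 49 = -0.27766734694 eV
E_16 = -13.6057 / 16² = -13.6057 / 256 = -0.05314726563 eV

The ratio is:
E_7/E_16 = (-0.27766734694) / (-0.05314726563)
E_7/E_16 = (-13.6057/49) / (-13.6057/256)
E_7/E_16 = 256/49
E_7/E_16 = 5.22449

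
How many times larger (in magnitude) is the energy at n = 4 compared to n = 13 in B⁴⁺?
10.562500

Using E_n = -13.6057 Z² / n² eV with Z = 5:

E_4 = -13.6057 × 5² / 4² = -340.1425 / 16 = -21.258906250000 eV
E_13 = -13.6057 × 5² / 13² = -340.1425 / 169 = -2.012677514793 eV

The ratio is:
E_4/E_13 = (-21.258906250000) / (-2.012677514793)
E_4/E_13 = (-340.1425/16) / (-340.1425/169)
E_4/E_13 = 169/16
E_4/E_13 = 10.562500
(Note: the Z² factors cancel in the ratio.)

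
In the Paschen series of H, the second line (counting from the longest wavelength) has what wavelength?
1281.467 nm

The lines of a series are numbered from the longest wavelength (smallest ΔE) outward; the second line is the transition from n = n_f + 2 to n_f.
The Paschen series has all transitions ending at n_f = 3.

For H, the second line (β-line) is the jump from n = 5 to n = 3:
E_5 = -13.6057 / 5² = -0.544228000 eV
E_3 = -13.6057 / 3² = -1.511744444 eV
ΔE = E_5 - E_3 = 0.967516444 eV

λ = hc/E = 1239.84 eV·nm / 0.967516444 eV
λ = 1281.467 nm

This is the β-line of the Paschen series in H.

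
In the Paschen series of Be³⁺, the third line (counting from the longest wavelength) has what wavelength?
68.3449 nm

The lines of a series are numbered from the longest wavelength (smallest ΔE) outward; the third line is the transition from n = n_f + 3 to n_f.
The Paschen series has all transitions ending at n_f = 3.

For Be³⁺ (Z = 4), the third line (γ-line) is the jump from n = 6 to n = 3:
E_6 = -13.6057 × 4² / 6² = -6.046978 eV
E_3 = -13.6057 × 4² / 3² = -24.187911 eV
ΔE = E_6 - E_3 = 18.140933 eV

λ = hc/E = 1239.84 eV·nm / 18.140933 eV
λ = 68.3449 nm

This is the γ-line of the Paschen series in Be³⁺.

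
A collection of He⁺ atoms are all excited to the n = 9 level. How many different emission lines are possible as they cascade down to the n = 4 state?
15

The electron can occupy levels n = 4, 5, ..., 9 during de-excitation — that is m = 9 - 4 + 1 = 6 distinct levels.

The number of distinct spectral lines equals the number of ways to choose 2 of these m levels (each pair gives one possible emission transition):

Number of lines = m(m-1)/2 = 6×5/2 = 15

These correspond to all possible transitions between the 6 levels:
9 → 8, 9 → 7, 9 → 6, 9 → 5, 9 → 4, 8 → 7, 8 → 6, 8 → 5...

Each transition produces a photon with a unique energy (and thus wavelength). This count does not depend on Z.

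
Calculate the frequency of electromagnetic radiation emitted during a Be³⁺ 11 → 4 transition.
2.855e+15 Hz

First, find the transition energy:
E_11 = -13.6057 × 4² / 11² = -1.79910 eV
E_4 = -13.6057 × 4² / 4² = -13.60570 eV
|ΔE| = |E_4 - E_11| = 11.80660 eV

Convert to Joules: E = 11.80660 eV × (1.602177 × 10⁻¹⁹ J/eV) = 1.89163e-18 J

Using E = hf:
f = E/h = 1.89163e-18 J / (6.62607 × 10⁻³⁴ J·s)
f = 2.855e+15 Hz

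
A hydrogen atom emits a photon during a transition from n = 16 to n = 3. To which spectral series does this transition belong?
Paschen series

The spectral series in hydrogen are named based on the final (lower) energy level:
- Lyman series: n_final = 1 (ultraviolet)
- Balmer series: n_final = 2 (visible/near-UV)
- Paschen series: n_final = 3 (infrared)
- Brackett series: n_final = 4 (infrared)
- Pfund series: n_final = 5 (far infrared)

Since this transition ends at n = 3, it belongs to the Paschen series.

For reference, this 16 → 3 line has photon energy
ΔE = 13.6057 eV × (1/3² - 1/16²) = 1.458597179 eV,
corresponding to wavelength λ = hc/ΔE = 1239.84 eV·nm / 1.458597179 eV = 850.02221 nm in the infrared region.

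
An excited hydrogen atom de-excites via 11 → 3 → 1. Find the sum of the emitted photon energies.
13.49326 eV

The energy levels of hydrogen are E_n = -13.6057 / n² eV.

First transition (11 → 3):
ΔE₁ = |E_3 - E_11|
ΔE₁ = |-1.51174444444 - (-0.11244380165)| = 1.39930064 eV

Second transition (3 → 1):
ΔE₂ = |E_1 - E_3|
ΔE₂ = |-13.60570000000 - (-1.51174444444)| = 12.09395556 eV

Total energy released:
E_total = ΔE₁ + ΔE₂ = 1.39930064 + 12.09395556 = 13.49326 eV

Note: This equals the direct transition 11 → 1: 13.49326 eV ✓
Energy is conserved regardless of the path taken.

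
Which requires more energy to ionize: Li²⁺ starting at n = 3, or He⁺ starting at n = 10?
Li²⁺ at n = 3 (E = -13.6057 eV)

Using E_n = -13.6057 Z² / n² eV:

Li²⁺ (Z = 3) at n = 3:
E = -13.6057 × 3² / 3² = -13.6057 × 9 / 9 = -13.6057000 eV

He⁺ (Z = 2) at n = 10:
E = -13.6057 × 2² / 10² = -13.6057 × 4 / 100 = -0.5442280 eV

Since -13.6057000 eV < -0.5442280 eV,
Li²⁺ at n = 3 is more tightly bound (requires more energy to ionize).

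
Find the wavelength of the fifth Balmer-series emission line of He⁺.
99.22665 nm

The lines of a series are numbered from the longest wavelength (smallest ΔE) outward; the fifth line is the transition from n = n_f + 5 to n_f.
The Balmer series has all transitions ending at n_f = 2.

For He⁺ (Z = 2), the fifth line (ε-line) is the jump from n = 7 to n = 2:
E_7 = -13.6057 × 2² / 7² = -1.1106694 eV
E_2 = -13.6057 × 2² / 2² = -13.6057000 eV
ΔE = E_7 - E_2 = 12.4950306 eV

λ = hc/E = 1239.84 eV·nm / 12.4950306 eV
λ = 99.22665 nm

This is the ε-line of the Balmer series in He⁺.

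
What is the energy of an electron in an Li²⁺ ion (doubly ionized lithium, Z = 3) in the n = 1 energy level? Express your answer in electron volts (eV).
-122.45130 eV

The energy levels of a hydrogen-like atom are given by:
E_n = -13.6057 Z² / n² eV  (with Z = 3 for Li²⁺)

For n = 1:
E_1 = -13.6057 × 3² / 1²
E_1 = -13.6057 × 9 / 1
E_1 = -122.45130 eV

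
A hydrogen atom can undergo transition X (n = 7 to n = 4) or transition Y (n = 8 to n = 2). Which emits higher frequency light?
8 → 2

Calculate the energy for each transition:

Transition 7 → 4:
ΔE₁ = |E_4 - E_7| = |-13.6057/4² - (-13.6057/7²)|
ΔE₁ = |-0.850356250 - (-0.277667347)| = 0.572689 eV

Transition 8 → 2:
ΔE₂ = |E_2 - E_8| = |-13.6057/2² - (-13.6057/8²)|
ΔE₂ = |-3.401425000 - (-0.212589063)| = 3.188836 eV

Since 3.188836 eV > 0.572689 eV, the transition 8 → 2 emits the more energetic photon.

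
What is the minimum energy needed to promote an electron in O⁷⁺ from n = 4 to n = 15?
50.553 eV

The energy levels of a hydrogen-like atom are E_n = -13.6057 Z² eV / n².

Energy at n = 4: E_4 = -13.6057 × 8² / 4² = -54.422800 eV
Energy at n = 15: E_15 = -13.6057 × 8² / 15² = -3.870066 eV

The excitation energy is the difference:
ΔE = E_15 - E_4
ΔE = -3.870066 - (-54.422800)
ΔE = 50.553 eV

Since this is positive, energy must be absorbed (photon absorption).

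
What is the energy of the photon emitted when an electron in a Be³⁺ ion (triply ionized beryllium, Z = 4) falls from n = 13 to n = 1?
216.403 eV

The energy levels are E_n = -13.6057 Z² eV / n².

Energy at n = 13: E_13 = -13.6057 × 4² / 13² = -1.288114 eV
Energy at n = 1: E_1 = -13.6057 × 4² / 1² = -217.691200 eV

For emission (electron falling to lower state), the photon energy is:
E_photon = E_13 - E_1 = |-1.288114 - (-217.691200)|
E_photon = 216.403 eV

This energy is carried away by the emitted photon.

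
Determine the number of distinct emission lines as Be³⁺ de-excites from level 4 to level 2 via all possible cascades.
3

The electron can occupy levels n = 2, 3, ..., 4 during de-excitation — that is m = 4 - 2 + 1 = 3 distinct levels.

The number of distinct spectral lines equals the number of ways to choose 2 of these m levels (each pair gives one possible emission transition):

Number of lines = m(m-1)/2 = 3×2/2 = 3

These correspond to all possible transitions between the 3 levels:
4 → 3, 4 → 2, 3 → 2

Each transition produces a photon with a unique energy (and thus wavelength). This count does not depend on Z.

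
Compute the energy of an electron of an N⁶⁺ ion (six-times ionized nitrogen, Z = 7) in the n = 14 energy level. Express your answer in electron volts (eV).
-3.401425 eV

The energy levels of a hydrogen-like atom are given by:
E_n = -13.6057 Z² / n² eV  (with Z = 7 for N⁶⁺)

For n = 14:
E_14 = -13.6057 × 7² / 14²
E_14 = -13.6057 × 49 / 196
E_14 = -3.401425 eV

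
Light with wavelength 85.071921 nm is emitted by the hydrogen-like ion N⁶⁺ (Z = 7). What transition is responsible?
n = 13 → n = 6

First, find the photon energy from the wavelength (hc = 1239.84 eV·nm):
E = hc/λ = 1239.84 eV·nm / 85.071921 nm = 14.574021 eV

The energy levels of N⁶⁺ satisfy E_n = -13.6057 × 7² / n² eV, so an emission n_i → n_f releases
ΔE = 13.6057 × 7² × (1/n_f² − 1/n_i²) eV.

Setting ΔE equal to the photon energy:
1/n_f² − 1/n_i² = 14.574021 / (13.6057 × 7²) = 0.021860617

Since 1/n_i² must be positive, we need 1/n_f² > 0.021860617, i.e. n_f ≤ 6. For each allowed n_f, solve n_i = (1/n_f² − 0.021860617)^(−1/2) and check whether it is a whole number:
  n_f = 1: 1/n_i² = 1.000000000 − 0.021860617 = 0.978139383 → n_i = 1.011  (not an integer) ✗
  n_f = 2: 1/n_i² = 0.250000000 − 0.021860617 = 0.228139383 → n_i = 2.094  (not an integer) ✗
  n_f = 3: 1/n_i² = 0.111111111 − 0.021860617 = 0.089250494 → n_i = 3.347  (not an integer) ✗
  n_f = 4: 1/n_i² = 0.062500000 − 0.021860617 = 0.040639383 → n_i = 4.961  (not an integer) ✗
  n_f = 5: 1/n_i² = 0.040000000 − 0.021860617 = 0.018139383 → n_i = 7.425  (not an integer) ✗
  n_f = 6: 1/n_i² = 0.027777778 − 0.021860617 = 0.005917161 → n_i = 13.000  → integer, n_i = 13 ✓

Only n_f = 6 gives an integer upper level, n_i = 13.

The transition is from n = 13 to n = 6 (emission).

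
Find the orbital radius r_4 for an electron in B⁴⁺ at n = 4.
0.16934 nm (or 1.69337 Å)

The Bohr radius formula is:
r_n = n² a₀ / Z

where a₀ = 0.05291772 nm is the Bohr radius.

For B⁴⁺ (Z = 5) at n = 4:
r_4 = 4² × 0.05291772 nm / 5
r_4 = 16 × 0.05291772 nm / 5
r_4 = 0.846684 nm / 5
r_4 = 0.16934 nm

The electron orbits at approximately 0.16934 nm from the nucleus.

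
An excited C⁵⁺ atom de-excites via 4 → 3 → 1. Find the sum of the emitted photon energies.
459.1924 eV

The energy levels of C⁵⁺ are E_n = -13.6057 × 6² / n² eV.

First transition (4 → 3):
ΔE₁ = |E_3 - E_4|
ΔE₁ = |-54.4228000000 - (-30.6128250000)| = 23.8099750 eV

Second transition (3 → 1):
ΔE₂ = |E_1 - E_3|
ΔE₂ = |-489.8052000000 - (-54.4228000000)| = 435.3824000 eV

Total energy released:
E_total = ΔE₁ + ΔE₂ = 23.8099750 + 435.3824000 = 459.1924 eV

Note: This equals the direct transition 4 → 1: 459.1924 eV ✓
Energy is conserved regardless of the path taken.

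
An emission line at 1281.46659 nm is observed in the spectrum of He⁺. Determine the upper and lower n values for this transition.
n = 10 → n = 6

First, find the photon energy from the wavelength (hc = 1239.84 eV·nm):
E = hc/λ = 1239.84 eV·nm / 1281.46659 nm = 0.96751645 eV

The energy levels of He⁺ satisfy E_n = -13.6057 × 2² / n² eV, so an emission n_i → n_f releases
ΔE = 13.6057 × 2² × (1/n_f² − 1/n_i²) eV.

Setting ΔE equal to the photon energy:
1/n_f² − 1/n_i² = 0.96751645 / (13.6057 × 2²) = 0.017777778

Since 1/n_i² must be positive, we need 1/n_f² > 0.017777778, i.e. n_f ≤ 7. For each allowed n_f, solve n_i = (1/n_f² − 0.017777778)^(−1/2) and check whether it is a whole number:
  n_f = 1: 1/n_i² = 1.000000000 − 0.017777778 = 0.982222222 → n_i = 1.009  (not an integer) ✗
  n_f = 2: 1/n_i² = 0.250000000 − 0.017777778 = 0.232222222 → n_i = 2.075  (not an integer) ✗
  n_f = 3: 1/n_i² = 0.111111111 − 0.017777778 = 0.093333333 → n_i = 3.273  (not an integer) ✗
  n_f = 4: 1/n_i² = 0.062500000 − 0.017777778 = 0.044722222 → n_i = 4.729  (not an integer) ✗
  n_f = 5: 1/n_i² = 0.040000000 − 0.017777778 = 0.022222222 → n_i = 6.708  (not an integer) ✗
  n_f = 6: 1/n_i² = 0.027777778 − 0.017777778 = 0.010000000 → n_i = 10.000  → integer, n_i = 10 ✓
  n_f = 7: 1/n_i² = 0.020408163 − 0.017777778 = 0.002630385 → n_i = 19.498  (not an integer) ✗

Only n_f = 6 gives an integer upper level, n_i = 10.

The transition is from n = 10 to n = 6 (emission).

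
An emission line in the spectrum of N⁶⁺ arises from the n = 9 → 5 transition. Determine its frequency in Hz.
4.46e+15 Hz

First, find the transition energy:
E_9 = -13.6057 × 7² / 9² = -8.2306086 eV
E_5 = -13.6057 × 7² / 5² = -26.6671720 eV
|ΔE| = |E_5 - E_9| = 18.4365634 eV

Convert to Joules: E = 18.4365634 eV × (1.602177 × 10⁻¹⁹ J/eV) = 2.9539e-18 J

Using E = hf:
f = E/h = 2.9539e-18 J / (6.62607 × 10⁻³⁴ J·s)
f = 4.46e+15 Hz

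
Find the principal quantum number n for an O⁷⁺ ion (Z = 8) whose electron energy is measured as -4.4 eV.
n = 14

The exact energy levels follow E_n = -13.6057 Z² / n² eV with Z = 8.

The measured value (-4.4 eV) is reported to only 2 significant figures, so we must test candidate n values and see which one matches to that precision.

Candidate energies:
  n = 12:  E = -13.6057 × 8² / 12² = -6.04698 eV
  n = 13:  E = -13.6057 × 8² / 13² = -5.15245 eV
  n = 14:  E = -13.6057 × 8² / 14² = -4.44268 eV  ← matches
  n = 15:  E = -13.6057 × 8² / 15² = -3.87007 eV
  n = 16:  E = -13.6057 × 8² / 16² = -3.40143 eV

Checking against the measurement of -4.4 eV (2 sig figs), only n = 14 agrees:
E_14 = -4.44268 eV, which rounds to -4.4 eV ✓

Therefore n = 14.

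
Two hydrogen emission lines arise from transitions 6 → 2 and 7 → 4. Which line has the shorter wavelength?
6 → 2

Calculate the energy for each transition:

Transition 6 → 2:
ΔE₁ = |E_2 - E_6| = |-13.6057/2² - (-13.6057/6²)|
ΔE₁ = |-3.40142500000 - (-0.37793611111)| = 3.02348889 eV

Transition 7 → 4:
ΔE₂ = |E_4 - E_7| = |-13.6057/4² - (-13.6057/7²)|
ΔE₂ = |-0.85035625000 - (-0.27766734694)| = 0.57268890 eV

Since 3.02348889 eV > 0.57268890 eV, the transition 6 → 2 emits the more energetic photon.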